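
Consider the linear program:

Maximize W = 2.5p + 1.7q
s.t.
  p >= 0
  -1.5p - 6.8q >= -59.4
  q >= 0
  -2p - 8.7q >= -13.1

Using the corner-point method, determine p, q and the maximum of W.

p = 6.55, q = 0, maximum W = 16.375

Vertices and W = 2.5p + 1.7q:
  (0, 0) → W = 0
  (0, 131/87) → W = 2227/870
  (131/20, 0) → W = 131/8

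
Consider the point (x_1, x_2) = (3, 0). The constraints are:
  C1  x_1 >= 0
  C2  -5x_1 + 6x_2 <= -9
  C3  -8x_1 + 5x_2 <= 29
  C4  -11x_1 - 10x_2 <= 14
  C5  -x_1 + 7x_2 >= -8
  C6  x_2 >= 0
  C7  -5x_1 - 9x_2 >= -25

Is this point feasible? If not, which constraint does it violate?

feasible

C1: 3 ≥ 0 ✓
C2: -15 ≤ -9 ✓
C3: -24 ≤ 29 ✓
C4: -33 ≤ 14 ✓
C5: -3 ≥ -8 ✓
C6: 0 ≥ 0 ✓
C7: -15 ≥ -25 ✓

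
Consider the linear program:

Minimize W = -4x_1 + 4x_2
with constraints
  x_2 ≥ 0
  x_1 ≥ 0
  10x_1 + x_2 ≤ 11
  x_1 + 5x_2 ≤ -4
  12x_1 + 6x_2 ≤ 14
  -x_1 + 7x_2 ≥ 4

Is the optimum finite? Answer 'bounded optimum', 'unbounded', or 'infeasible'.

The boundaries x_2 = 0 and x_1 + 5x_2 = -4 meet at (-4, 0), but that point violates x_1 ≥ 0. Every candidate vertex is excluded by some other constraint, so the feasible region is empty.

infeasible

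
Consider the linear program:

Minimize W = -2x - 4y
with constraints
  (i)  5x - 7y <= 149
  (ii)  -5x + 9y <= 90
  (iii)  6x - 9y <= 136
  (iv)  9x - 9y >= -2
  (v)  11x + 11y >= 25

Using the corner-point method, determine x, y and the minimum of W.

Corner points and W = -2x - 4y:
  (1971/10, 239/2) → W = -4361/5
  (389/3, 214/3) → W = -1634/3
  (22, 200/9) → W = -1196/9
  (1721/165, -1346/165) → W = 1942/165
  (203/198, 247/198) → W = -697/99

The binding constraints are 5x - 7y = 149 and -5x + 9y = 90.
Solving simultaneously gives x = 1971/10, y = 239/2.

x = 1971/10, y = 239/2, minimum W = -4361/5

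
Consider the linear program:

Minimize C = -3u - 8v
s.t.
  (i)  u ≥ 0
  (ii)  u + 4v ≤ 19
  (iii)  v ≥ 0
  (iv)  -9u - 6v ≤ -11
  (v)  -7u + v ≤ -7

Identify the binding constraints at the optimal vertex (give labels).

Extreme points and C = -3u - 8v:
  (19, 0) → C = -57
  (47/29, 126/29) → C = -1149/29
  (11/9, 0) → C = -11/3
  (53/51, 14/51) → C = -271/51

The minimum is at (19, 0). Substituting into each constraint, equality holds for (ii) and (iii); the remaining constraints have slack.

(ii) and (iii)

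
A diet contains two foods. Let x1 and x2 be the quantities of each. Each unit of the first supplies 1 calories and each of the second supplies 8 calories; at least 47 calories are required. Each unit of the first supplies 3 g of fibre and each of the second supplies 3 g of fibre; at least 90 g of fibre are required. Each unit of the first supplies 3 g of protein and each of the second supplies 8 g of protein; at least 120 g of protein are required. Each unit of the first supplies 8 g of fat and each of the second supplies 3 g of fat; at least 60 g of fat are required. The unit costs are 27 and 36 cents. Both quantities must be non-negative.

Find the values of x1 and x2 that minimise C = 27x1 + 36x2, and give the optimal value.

x1 = 24, x2 = 6, minimum C = 864

The feasible region is unbounded (it extends along (0, 1), (1, 0)), but C strictly increases along every unbounded feasible direction, so there is no improving ray and the minimum is attained at a vertex.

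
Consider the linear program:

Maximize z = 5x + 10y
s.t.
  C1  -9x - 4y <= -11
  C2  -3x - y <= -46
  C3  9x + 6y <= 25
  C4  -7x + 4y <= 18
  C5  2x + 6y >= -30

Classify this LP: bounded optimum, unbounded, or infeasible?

infeasible

The boundaries -9x - 4y = -11 and -3x - y = -46 meet at (173/3, -127), but that point violates 2x + 6y ≥ -30. Every candidate vertex is excluded by some other constraint, so the feasible region is empty.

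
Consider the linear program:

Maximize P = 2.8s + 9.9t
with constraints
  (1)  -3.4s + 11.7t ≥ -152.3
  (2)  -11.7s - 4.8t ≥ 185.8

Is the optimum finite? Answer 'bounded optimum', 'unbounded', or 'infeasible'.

unbounded

From the feasible point (-48094/5107, -241363/15321), moving in the direction (-4.8, 11.7) keeps every constraint satisfied while P increases without bound.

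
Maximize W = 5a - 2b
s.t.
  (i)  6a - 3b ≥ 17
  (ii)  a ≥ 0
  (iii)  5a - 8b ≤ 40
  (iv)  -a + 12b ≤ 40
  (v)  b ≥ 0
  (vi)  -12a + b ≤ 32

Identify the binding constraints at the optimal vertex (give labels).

Corner points and W = 5a - 2b:
  (108/23, 257/69) → W = 1106/69
  (17/6, 0) → W = 85/6
  (200/13, 60/13) → W = 880/13
  (8, 0) → W = 40

The maximum is at (200/13, 60/13). Substituting into each constraint, equality holds for (iii) and (iv); the remaining constraints have slack.

(iii) and (iv)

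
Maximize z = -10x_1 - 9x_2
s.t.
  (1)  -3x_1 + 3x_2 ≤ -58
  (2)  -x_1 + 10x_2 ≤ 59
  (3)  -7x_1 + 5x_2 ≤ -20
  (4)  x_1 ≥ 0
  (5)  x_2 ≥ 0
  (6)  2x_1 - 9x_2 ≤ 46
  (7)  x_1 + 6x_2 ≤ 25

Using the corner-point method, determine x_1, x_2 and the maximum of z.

x_1 = 58/3, x_2 = 0, maximum z = -580/3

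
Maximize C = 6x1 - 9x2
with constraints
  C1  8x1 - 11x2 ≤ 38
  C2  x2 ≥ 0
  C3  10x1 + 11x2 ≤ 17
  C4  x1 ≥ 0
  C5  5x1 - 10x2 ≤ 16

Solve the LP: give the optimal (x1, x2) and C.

Feasible corners and C = 6x1 - 9x2:
  (17/10, 0) → C = 51/5
  (0, 0) → C = 0
  (0, 17/11) → C = -153/11

x1 = 17/10, x2 = 0, maximum C = 51/5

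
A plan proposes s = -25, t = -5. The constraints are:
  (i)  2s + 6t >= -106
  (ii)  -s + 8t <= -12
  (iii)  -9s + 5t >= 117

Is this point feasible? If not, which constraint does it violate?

(i): -80 ≥ -106 ✓
(ii): -15 ≤ -12 ✓
(iii): 200 ≥ 117 ✓

feasible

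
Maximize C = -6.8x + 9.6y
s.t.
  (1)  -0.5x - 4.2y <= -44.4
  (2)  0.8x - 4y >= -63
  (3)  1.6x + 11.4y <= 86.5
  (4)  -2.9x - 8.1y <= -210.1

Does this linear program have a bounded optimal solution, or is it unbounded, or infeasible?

infeasible

The boundaries -0.5x - 4.2y = -44.4 and -2.9x - 8.1y = -210.1 meet at (17426/271, 2371/813), but that point violates 1.6x + 11.4y ≤ 86.5. Every candidate vertex is excluded by some other constraint, so the feasible region is empty.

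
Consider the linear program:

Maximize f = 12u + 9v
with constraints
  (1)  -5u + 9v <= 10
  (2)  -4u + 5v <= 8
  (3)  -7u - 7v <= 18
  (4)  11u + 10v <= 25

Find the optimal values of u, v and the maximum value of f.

Extreme points and f = 12u + 9v:
  (-2, 0) → f = -24
  (125/149, 235/149) → f = 3615/149
  (-146/63, -16/63) → f = -632/21
  (355/7, -373/7) → f = 129

The optimum lies where -7u - 7v = 18 and 11u + 10v = 25.
Solving simultaneously gives u = 355/7, v = -373/7.

u = 355/7, v = -373/7, maximum f = 129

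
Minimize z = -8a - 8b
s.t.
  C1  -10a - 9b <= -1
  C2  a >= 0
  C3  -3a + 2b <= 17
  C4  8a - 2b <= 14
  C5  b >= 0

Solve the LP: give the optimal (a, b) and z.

Corner points and z = -8a - 8b:
  (0, 1/9) → z = -8/9
  (1/10, 0) → z = -4/5
  (0, 17/2) → z = -68
  (31/5, 89/5) → z = -192
  (7/4, 0) → z = -14

At the optimal vertex, -3a + 2b = 17 and 8a - 2b = 14.
Solving simultaneously gives a = 31/5, b = 89/5.

a = 31/5, b = 89/5, minimum z = -192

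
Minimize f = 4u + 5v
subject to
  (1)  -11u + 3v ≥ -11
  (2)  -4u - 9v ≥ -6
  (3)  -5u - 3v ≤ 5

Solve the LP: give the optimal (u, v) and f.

Corner points and f = 4u + 5v:
  (39/37, 22/111) → f = 578/111
  (3/8, -55/24) → f = -239/24
  (-21/11, 50/33) → f = -2/33

At the optimal vertex, -11u + 3v = -11 and -5u - 3v = 5.
Solving simultaneously gives u = 3/8, v = -55/24.

u = 3/8, v = -55/24, minimum f = -239/24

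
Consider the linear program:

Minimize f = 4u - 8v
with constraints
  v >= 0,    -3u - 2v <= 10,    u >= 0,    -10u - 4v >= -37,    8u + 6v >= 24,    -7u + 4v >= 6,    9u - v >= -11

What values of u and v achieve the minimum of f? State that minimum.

u = 0, v = 37/4, minimum f = -74

Corner points and f = 4u - 8v:
  (0, 37/4) → f = -74
  (0, 4) → f = -32
  (31/17, 319/68) → f = -514/17
  (30/37, 108/37) → f = -744/37

The binding constraints are u = 0 and -10u - 4v = -37.
Solving simultaneously gives u = 0, v = 37/4.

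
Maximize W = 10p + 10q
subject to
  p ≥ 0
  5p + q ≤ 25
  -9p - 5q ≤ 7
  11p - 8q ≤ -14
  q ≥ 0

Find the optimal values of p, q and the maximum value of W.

p = 0, q = 25, maximum W = 250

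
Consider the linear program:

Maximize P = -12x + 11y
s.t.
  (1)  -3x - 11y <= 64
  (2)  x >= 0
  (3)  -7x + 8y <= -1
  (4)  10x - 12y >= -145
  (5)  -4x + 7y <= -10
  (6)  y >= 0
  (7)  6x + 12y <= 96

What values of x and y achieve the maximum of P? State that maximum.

Feasible corners and P = -12x + 11y:
  (5/2, 0) → P = -30
  (44/5, 18/5) → P = -66
  (16, 0) → P = -192

At the optimal vertex, -4x + 7y = -10 and y = 0.
Solving simultaneously gives x = 5/2, y = 0.

x = 5/2, y = 0, maximum P = -30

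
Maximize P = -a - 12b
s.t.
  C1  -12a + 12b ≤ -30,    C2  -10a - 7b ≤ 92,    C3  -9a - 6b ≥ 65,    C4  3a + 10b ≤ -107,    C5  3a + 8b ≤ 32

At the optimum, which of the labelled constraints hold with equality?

C2 and C3

Corner points and P = -a - 12b:
  (97/3, -178/3) → P = 2039/3
  (-171/79, -794/79) → P = 9699/79
  (-1/9, -32/3) → P = 1153/9

The maximum is at (97/3, -178/3). Substituting into each constraint, equality holds for C2 and C3; the remaining constraints have slack.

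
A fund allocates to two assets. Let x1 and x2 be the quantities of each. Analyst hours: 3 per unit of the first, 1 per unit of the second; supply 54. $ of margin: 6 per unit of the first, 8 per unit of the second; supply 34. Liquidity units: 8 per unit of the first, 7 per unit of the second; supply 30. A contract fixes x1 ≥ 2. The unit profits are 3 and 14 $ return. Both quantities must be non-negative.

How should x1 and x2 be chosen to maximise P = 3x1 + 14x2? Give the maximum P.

Feasible corners and P = 3x1 + 14x2:
  (15/4, 0) → P = 45/4
  (2, 0) → P = 6
  (2, 2) → P = 34

The binding constraints are 8x1 + 7x2 = 30 and x1 = 2.
Solving simultaneously gives x1 = 2, x2 = 2.

x1 = 2, x2 = 2, maximum P = 34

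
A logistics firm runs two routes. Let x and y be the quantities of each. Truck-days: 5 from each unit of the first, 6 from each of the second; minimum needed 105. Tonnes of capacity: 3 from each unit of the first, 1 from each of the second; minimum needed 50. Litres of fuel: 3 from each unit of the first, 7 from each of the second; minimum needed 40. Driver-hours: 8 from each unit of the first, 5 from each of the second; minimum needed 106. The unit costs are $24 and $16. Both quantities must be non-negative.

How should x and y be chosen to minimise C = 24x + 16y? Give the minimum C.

Corner points and C = 24x + 16y:
  (0, 50) → C = 800
  (21, 0) → C = 504
  (15, 5) → C = 440
The feasible region is unbounded (it extends along (0, 1), (1, 0)), but C strictly increases along every unbounded feasible direction, so there is no improving ray and the minimum is attained at a vertex.

x = 15, y = 5, minimum C = 440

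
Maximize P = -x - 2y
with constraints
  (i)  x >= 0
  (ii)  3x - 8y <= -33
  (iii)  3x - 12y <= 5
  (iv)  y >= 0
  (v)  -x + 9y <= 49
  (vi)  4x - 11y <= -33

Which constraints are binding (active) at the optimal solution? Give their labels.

(i) and (ii)

Extreme points and P = -x - 2y:
  (0, 33/8) → P = -33/4
  (0, 49/9) → P = -98/9
  (5, 6) → P = -17

The maximum is at (0, 33/8). Substituting into each constraint, equality holds for (i) and (ii); the remaining constraints have slack.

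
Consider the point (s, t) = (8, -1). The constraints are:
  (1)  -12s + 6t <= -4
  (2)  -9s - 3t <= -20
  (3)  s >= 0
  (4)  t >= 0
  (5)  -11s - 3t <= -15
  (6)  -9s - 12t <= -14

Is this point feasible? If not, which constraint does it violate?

Constraint (4): t = -1, which is not ≥ 0. All other constraints are satisfied.

not feasible — violates (4)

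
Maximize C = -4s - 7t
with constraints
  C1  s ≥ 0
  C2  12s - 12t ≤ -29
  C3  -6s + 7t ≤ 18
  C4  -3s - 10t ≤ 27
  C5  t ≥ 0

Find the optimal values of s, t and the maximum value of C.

Corner points and C = -4s - 7t:
  (0, 29/12) → C = -203/12
  (0, 18/7) → C = -18
  (13/12, 7/2) → C = -173/6

s = 0, t = 29/12, maximum C = -203/12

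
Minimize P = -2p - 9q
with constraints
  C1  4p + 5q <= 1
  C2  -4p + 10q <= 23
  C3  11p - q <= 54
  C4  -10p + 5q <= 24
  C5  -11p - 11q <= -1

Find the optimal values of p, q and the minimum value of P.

Feasible corners and P = -2p - 9q:
  (271/59, -205/59) → P = 1303/59
  (-6/11, 7/11) → P = -51/11
  (595/132, -53/12) → P = 4057/132

p = -6/11, q = 7/11, minimum P = -51/11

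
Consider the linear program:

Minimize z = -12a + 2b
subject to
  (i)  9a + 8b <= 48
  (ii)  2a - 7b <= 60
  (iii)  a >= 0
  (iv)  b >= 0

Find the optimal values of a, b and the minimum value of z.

a = 16/3, b = 0, minimum z = -64

Extreme points and z = -12a + 2b:
  (0, 6) → z = 12
  (16/3, 0) → z = -64
  (0, 0) → z = 0

The binding constraints are 9a + 8b = 48 and b = 0.
Solving simultaneously gives a = 16/3, b = 0.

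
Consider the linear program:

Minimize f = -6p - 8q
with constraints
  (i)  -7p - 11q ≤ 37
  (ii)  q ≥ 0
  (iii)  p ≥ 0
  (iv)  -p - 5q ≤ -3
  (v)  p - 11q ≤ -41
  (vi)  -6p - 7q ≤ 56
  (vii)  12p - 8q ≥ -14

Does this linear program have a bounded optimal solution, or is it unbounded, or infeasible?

unbounded

From the feasible point (87/62, 239/62), moving in the direction (11, 1) keeps every constraint satisfied while f decreases without bound.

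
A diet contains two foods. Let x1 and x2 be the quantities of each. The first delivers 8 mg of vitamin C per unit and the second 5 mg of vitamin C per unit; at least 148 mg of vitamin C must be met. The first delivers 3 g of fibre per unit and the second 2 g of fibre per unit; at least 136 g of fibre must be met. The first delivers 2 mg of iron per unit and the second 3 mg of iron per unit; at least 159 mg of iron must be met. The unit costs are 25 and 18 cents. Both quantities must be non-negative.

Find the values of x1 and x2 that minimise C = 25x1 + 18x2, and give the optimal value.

x1 = 18, x2 = 41, minimum C = 1188

Vertices and C = 25x1 + 18x2:
  (0, 68) → C = 1224
  (159/2, 0) → C = 3975/2
  (18, 41) → C = 1188
The feasible region is unbounded (it extends along (0, 1), (1, 0)), but C strictly increases along every unbounded feasible direction, so there is no improving ray and the minimum is attained at a vertex.

At the optimal vertex, 3x1 + 2x2 = 136 and 2x1 + 3x2 = 159.
Solving simultaneously gives x1 = 18, x2 = 41.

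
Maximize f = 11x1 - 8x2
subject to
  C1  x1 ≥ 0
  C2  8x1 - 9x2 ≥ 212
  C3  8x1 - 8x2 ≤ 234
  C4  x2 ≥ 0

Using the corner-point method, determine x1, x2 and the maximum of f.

x1 = 205/4, x2 = 22, maximum f = 1551/4

Vertices and f = 11x1 - 8x2:
  (205/4, 22) → f = 1551/4
  (53/2, 0) → f = 583/2
  (117/4, 0) → f = 1287/4

At the optimal vertex, 8x1 - 9x2 = 212 and 8x1 - 8x2 = 234.
Solving simultaneously gives x1 = 205/4, x2 = 22.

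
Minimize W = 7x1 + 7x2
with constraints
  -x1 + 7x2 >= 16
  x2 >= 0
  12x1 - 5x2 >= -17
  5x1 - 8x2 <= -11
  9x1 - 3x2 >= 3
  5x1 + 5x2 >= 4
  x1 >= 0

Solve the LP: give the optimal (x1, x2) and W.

x1 = 23/20, x2 = 49/20, minimum W = 126/5

Extreme points and W = 7x1 + 7x2:
  (17/9, 23/9) → W = 280/9
  (23/20, 49/20) → W = 126/5
  (22/3, 21) → W = 595/3
The feasible region is unbounded (it extends along (8, 5), (5, 12)), but W strictly increases along every unbounded feasible direction, so there is no improving ray and the minimum is attained at a vertex.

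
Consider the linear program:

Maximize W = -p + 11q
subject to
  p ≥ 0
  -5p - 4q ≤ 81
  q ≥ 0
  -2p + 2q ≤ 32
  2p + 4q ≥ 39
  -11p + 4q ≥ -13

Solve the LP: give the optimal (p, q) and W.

Vertices and W = -p + 11q:
  (0, 16) → W = 176
  (0, 39/4) → W = 429/4
  (11, 27) → W = 286
  (4, 31/4) → W = 325/4

p = 11, q = 27, maximum W = 286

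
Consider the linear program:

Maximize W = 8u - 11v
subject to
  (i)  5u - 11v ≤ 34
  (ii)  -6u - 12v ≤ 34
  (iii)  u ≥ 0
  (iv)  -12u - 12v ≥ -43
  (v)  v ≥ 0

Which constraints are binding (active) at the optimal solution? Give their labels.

(iv) and (v)

Extreme points and W = 8u - 11v:
  (0, 43/12) → W = -473/12
  (0, 0) → W = 0
  (43/12, 0) → W = 86/3

The maximum is at (43/12, 0). Substituting into each constraint, equality holds for (iv) and (v); the remaining constraints have slack.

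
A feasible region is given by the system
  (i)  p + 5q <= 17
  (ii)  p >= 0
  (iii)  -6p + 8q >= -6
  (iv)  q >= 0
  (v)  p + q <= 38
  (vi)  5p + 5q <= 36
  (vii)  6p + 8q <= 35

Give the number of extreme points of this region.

5

Pairwise boundary intersections that survive every other constraint:
  (0, 17/5)
  (39/22, 67/22)
  (0, 0)
  (1, 0)
  (41/12, 29/16)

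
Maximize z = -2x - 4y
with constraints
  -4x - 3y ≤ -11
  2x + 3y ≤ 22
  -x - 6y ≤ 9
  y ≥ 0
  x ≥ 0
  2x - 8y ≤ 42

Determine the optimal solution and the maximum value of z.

Corner points and z = -2x - 4y:
  (11/4, 0) → z = -11/2
  (0, 11/3) → z = -44/3
  (11, 0) → z = -22
  (0, 22/3) → z = -88/3

x = 11/4, y = 0, maximum z = -11/2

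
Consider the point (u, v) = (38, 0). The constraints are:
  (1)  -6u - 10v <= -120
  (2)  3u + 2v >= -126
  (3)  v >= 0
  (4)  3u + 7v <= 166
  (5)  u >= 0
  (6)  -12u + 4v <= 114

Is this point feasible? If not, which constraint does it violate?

feasible

(1): -228 ≤ -120 ✓
(2): 114 ≥ -126 ✓
(3): 0 ≥ 0 ✓
(4): 114 ≤ 166 ✓
(5): 38 ≥ 0 ✓
(6): -456 ≤ 114 ✓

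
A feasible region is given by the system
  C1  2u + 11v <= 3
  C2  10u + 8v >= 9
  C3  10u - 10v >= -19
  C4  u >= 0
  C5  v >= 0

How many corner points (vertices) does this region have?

The feasible vertices (each the meet of two boundaries and inside every other half-plane) are:
  (75/94, 6/47)
  (3/2, 0)
  (9/10, 0)

3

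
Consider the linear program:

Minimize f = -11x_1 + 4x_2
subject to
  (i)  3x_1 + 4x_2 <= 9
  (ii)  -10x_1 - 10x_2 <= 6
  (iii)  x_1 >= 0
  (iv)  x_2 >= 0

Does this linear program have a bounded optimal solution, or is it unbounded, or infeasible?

Corner points and f = -11x_1 + 4x_2:
  (0, 9/4) → f = 9
  (3, 0) → f = -33
  (0, 0) → f = 0
The feasible region has finitely many vertices and no improving ray; the minimum is -33 at (3, 0).

bounded optimum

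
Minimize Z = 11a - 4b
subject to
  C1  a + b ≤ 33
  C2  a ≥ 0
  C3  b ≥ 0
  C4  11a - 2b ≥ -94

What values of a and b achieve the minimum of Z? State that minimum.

a = 0, b = 33, minimum Z = -132

Vertices and Z = 11a - 4b:
  (0, 33) → Z = -132
  (33, 0) → Z = 363
  (0, 0) → Z = 0

The binding constraints are a + b = 33 and a = 0.
Solving simultaneously gives a = 0, b = 33.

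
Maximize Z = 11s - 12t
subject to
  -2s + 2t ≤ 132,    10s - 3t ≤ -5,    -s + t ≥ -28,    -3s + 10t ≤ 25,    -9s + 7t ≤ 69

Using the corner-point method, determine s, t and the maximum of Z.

s = -265/2, t = -321/2, maximum Z = 937/2

Vertices and Z = 11s - 12t:
  (-89/7, -285/7) → Z = 2441/7
  (25/91, 235/91) → Z = -2545/91
  (-265/2, -321/2) → Z = 937/2
  (-515/69, 6/23) → Z = -5881/69

The optimum lies where -s + t = -28 and -9s + 7t = 69.
Solving simultaneously gives s = -265/2, t = -321/2.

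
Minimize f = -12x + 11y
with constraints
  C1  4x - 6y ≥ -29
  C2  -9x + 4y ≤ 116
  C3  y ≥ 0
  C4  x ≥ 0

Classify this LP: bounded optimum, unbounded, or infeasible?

From the feasible point (0, 29/6), moving in the direction (6, 4) keeps every constraint satisfied while f decreases without bound.

unbounded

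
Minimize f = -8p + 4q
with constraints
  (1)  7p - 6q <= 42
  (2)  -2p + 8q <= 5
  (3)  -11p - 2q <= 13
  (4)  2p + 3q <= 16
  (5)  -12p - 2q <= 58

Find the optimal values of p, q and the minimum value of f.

p = 74/11, q = 28/33, minimum f = -1664/33

Feasible corners and f = -8p + 4q:
  (3/40, -553/80) → f = -113/4
  (74/11, 28/33) → f = -1664/33
  (-57/46, 29/92) → f = 257/23
  (113/22, 21/11) → f = -368/11

At the optimal vertex, 7p - 6q = 42 and 2p + 3q = 16.
Solving simultaneously gives p = 74/11, q = 28/33.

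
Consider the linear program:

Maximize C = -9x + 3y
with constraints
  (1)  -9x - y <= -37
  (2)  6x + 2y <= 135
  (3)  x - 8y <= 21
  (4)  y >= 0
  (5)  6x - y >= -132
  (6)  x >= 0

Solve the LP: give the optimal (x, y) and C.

x = 0, y = 135/2, maximum C = 405/2

Feasible corners and C = -9x + 3y:
  (37/9, 0) → C = -37
  (0, 37) → C = 111
  (561/25, 9/50) → C = -10071/50
  (0, 135/2) → C = 405/2
  (21, 0) → C = -189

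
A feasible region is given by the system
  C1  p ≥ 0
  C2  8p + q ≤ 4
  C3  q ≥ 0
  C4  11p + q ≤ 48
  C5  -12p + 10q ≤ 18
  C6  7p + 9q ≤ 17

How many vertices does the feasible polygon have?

Intersecting each pair of boundary lines and keeping only the points that satisfy every inequality leaves:
  (0, 0)
  (0, 9/5)
  (1/2, 0)
  (19/65, 108/65)
  (4/89, 165/89)

5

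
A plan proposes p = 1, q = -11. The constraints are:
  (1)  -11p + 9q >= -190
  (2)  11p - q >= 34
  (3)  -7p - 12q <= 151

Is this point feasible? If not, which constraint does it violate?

Constraint (2): 11p - q = 22, which is not ≥ 34. All other constraints are satisfied.

not feasible — violates (2)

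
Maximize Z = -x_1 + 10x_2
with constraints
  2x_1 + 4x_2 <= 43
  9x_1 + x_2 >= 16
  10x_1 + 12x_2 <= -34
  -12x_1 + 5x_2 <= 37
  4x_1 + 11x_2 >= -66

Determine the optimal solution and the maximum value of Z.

x_1 = 113/49, x_2 = -233/49, maximum Z = -349/7

Corner points and Z = -x_1 + 10x_2:
  (113/49, -233/49) → Z = -349/7
  (242/95, -658/95) → Z = -6822/95
  (209/31, -262/31) → Z = -2829/31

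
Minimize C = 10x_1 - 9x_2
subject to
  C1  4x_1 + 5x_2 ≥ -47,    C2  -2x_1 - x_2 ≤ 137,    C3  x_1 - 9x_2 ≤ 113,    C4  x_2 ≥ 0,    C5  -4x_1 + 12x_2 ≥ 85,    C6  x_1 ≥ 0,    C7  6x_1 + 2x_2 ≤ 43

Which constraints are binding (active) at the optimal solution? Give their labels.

C6 and C7

Vertices and C = 10x_1 - 9x_2:
  (0, 85/12) → C = -255/4
  (173/40, 341/40) → C = -1339/40
  (0, 43/2) → C = -387/2

The minimum is at (0, 43/2). Substituting into each constraint, equality holds for C6 and C7; the remaining constraints have slack.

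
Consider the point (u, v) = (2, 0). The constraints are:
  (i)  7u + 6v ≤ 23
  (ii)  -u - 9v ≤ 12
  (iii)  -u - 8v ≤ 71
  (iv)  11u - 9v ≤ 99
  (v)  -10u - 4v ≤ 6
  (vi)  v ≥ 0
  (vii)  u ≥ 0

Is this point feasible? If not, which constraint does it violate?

(i): 14 ≤ 23 ✓
(ii): -2 ≤ 12 ✓
(iii): -2 ≤ 71 ✓
(iv): 22 ≤ 99 ✓
(v): -20 ≤ 6 ✓
(vi): 0 ≥ 0 ✓
(vii): 2 ≥ 0 ✓

feasible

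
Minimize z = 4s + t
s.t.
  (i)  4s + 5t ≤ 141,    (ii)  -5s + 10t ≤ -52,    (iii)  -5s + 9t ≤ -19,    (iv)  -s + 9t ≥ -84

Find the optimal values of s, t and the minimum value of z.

s = -372/35, t = -368/35, minimum z = -1856/35

Vertices and z = 4s + t:
  (334/13, 497/65) → z = 7177/65
  (1689/41, -195/41) → z = 6561/41
  (-372/35, -368/35) → z = -1856/35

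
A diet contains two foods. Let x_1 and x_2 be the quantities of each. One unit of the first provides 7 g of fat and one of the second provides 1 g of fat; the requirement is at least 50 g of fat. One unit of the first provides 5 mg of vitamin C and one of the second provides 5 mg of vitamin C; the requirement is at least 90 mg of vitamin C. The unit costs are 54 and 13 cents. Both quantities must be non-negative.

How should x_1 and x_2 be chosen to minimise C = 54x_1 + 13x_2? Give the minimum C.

The feasible region is unbounded (it extends along (0, 1), (1, 0)), but C strictly increases along every unbounded feasible direction, so there is no improving ray and the minimum is attained at a vertex.

At the optimal vertex, 7x_1 + x_2 = 50 and 5x_1 + 5x_2 = 90.
Solving simultaneously gives x_1 = 16/3, x_2 = 38/3.

x_1 = 16/3, x_2 = 38/3, minimum C = 1358/3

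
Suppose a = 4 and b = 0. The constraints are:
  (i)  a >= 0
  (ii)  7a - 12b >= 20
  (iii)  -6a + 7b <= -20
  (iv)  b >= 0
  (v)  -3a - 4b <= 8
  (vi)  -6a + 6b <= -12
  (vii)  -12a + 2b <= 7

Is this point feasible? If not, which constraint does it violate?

(i): 4 ≥ 0 ✓
(ii): 28 ≥ 20 ✓
(iii): -24 ≤ -20 ✓
(iv): 0 ≥ 0 ✓
(v): -12 ≤ 8 ✓
(vi): -24 ≤ -12 ✓
(vii): -48 ≤ 7 ✓

feasible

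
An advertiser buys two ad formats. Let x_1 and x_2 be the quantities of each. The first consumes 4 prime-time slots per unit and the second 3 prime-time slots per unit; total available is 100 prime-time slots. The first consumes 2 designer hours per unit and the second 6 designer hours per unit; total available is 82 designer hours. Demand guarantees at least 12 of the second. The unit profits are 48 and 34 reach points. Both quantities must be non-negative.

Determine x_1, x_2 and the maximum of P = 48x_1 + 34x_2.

x_1 = 5, x_2 = 12, maximum P = 648

Vertices and P = 48x_1 + 34x_2:
  (0, 41/3) → P = 1394/3
  (0, 12) → P = 408
  (5, 12) → P = 648

The binding constraints are 2x_1 + 6x_2 = 82 and x_2 = 12.
Solving simultaneously gives x_1 = 5, x_2 = 12.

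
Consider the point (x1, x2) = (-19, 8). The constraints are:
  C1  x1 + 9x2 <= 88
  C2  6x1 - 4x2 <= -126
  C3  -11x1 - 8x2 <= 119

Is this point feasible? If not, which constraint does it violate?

Constraint C3: -11x1 - 8x2 = 145, which is not ≤ 119. All other constraints are satisfied.

not feasible — violates C3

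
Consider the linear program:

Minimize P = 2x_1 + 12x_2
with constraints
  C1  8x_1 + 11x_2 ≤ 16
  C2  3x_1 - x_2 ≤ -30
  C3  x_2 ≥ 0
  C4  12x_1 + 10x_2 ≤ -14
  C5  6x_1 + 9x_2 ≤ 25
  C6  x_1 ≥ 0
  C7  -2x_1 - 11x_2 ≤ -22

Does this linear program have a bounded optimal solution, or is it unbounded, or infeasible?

The boundaries 8x_1 + 11x_2 = 16 and 3x_1 - x_2 = -30 meet at (-314/41, 288/41), but that point violates x_1 ≥ 0. Every candidate vertex is excluded by some other constraint, so the feasible region is empty.

infeasible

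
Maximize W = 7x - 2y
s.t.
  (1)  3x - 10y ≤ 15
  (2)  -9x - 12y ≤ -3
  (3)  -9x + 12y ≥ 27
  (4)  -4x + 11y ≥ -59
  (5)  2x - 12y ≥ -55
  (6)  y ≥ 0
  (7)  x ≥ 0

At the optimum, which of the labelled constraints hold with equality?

Vertices and W = 7x - 2y:
  (4, 21/4) → W = 35/2
  (0, 9/4) → W = -9/2
  (0, 55/12) → W = -55/6

The maximum is at (4, 21/4). Substituting into each constraint, equality holds for (3) and (5); the remaining constraints have slack.

(3) and (5)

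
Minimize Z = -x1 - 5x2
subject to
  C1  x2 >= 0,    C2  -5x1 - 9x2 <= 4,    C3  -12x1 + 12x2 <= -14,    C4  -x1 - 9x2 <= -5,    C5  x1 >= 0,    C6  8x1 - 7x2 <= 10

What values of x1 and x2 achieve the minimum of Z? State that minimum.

The binding constraints are -12x1 + 12x2 = -14 and 8x1 - 7x2 = 10.
Solving simultaneously gives x1 = 11/6, x2 = 2/3.

x1 = 11/6, x2 = 2/3, minimum Z = -31/6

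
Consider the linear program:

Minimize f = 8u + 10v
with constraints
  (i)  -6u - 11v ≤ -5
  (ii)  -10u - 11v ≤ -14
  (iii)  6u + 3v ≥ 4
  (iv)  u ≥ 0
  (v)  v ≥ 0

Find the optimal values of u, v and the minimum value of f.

u = 7/5, v = 0, minimum f = 56/5

Extreme points and f = 8u + 10v:
  (1/18, 11/9) → f = 38/3
  (7/5, 0) → f = 56/5
  (0, 4/3) → f = 40/3
The feasible region is unbounded (it extends along (0, 1), (1, 0)), but f strictly increases along every unbounded feasible direction, so there is no improving ray and the minimum is attained at a vertex.

At the optimal vertex, -10u - 11v = -14 and v = 0.
Solving simultaneously gives u = 7/5, v = 0.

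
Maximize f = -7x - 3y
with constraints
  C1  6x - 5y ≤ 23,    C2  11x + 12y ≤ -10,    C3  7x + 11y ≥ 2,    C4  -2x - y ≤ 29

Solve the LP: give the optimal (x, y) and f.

x = -26, y = 23, maximum f = 113

Feasible corners and f = -7x - 3y:
  (-134/37, 92/37) → f = 662/37
  (-26, 23) → f = 113
  (-107/5, 69/5) → f = 542/5

At the optimal vertex, 11x + 12y = -10 and -2x - y = 29.
Solving simultaneously gives x = -26, y = 23.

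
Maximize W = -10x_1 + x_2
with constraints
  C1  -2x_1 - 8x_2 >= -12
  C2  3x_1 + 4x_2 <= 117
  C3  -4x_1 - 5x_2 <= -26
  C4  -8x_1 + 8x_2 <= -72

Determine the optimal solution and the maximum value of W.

Vertices and W = -10x_1 + x_2:
  (111/2, -99/8) → W = -4539/8
  (42/5, -3/5) → W = -423/5
  (71/9, -10/9) → W = -80
The feasible region is unbounded (it extends along (4, -3), (5, -4)), but W strictly decreases along every unbounded feasible direction, so there is no improving ray and the maximum is attained at a vertex.

The binding constraints are -4x_1 - 5x_2 = -26 and -8x_1 + 8x_2 = -72.
Solving simultaneously gives x_1 = 71/9, x_2 = -10/9.

x_1 = 71/9, x_2 = -10/9, maximum W = -80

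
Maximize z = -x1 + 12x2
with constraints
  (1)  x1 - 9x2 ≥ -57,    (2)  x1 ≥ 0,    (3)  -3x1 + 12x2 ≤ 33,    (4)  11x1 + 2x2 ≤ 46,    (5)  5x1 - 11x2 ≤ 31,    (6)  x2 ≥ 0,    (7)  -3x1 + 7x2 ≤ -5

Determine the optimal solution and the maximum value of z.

x1 = 4, x2 = 1, maximum z = 8

The binding constraints are 11x1 + 2x2 = 46 and -3x1 + 7x2 = -5.
Solving simultaneously gives x1 = 4, x2 = 1.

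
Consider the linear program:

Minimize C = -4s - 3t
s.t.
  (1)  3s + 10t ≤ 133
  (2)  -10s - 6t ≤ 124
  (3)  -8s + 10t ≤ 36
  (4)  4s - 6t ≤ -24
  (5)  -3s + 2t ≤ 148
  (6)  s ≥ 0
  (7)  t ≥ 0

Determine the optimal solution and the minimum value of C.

s = 279/29, t = 302/29, minimum C = -2022/29

Extreme points and C = -4s - 3t:
  (97/11, 586/55) → C = -3698/55
  (279/29, 302/29) → C = -2022/29
  (3, 6) → C = -30

The binding constraints are 3s + 10t = 133 and 4s - 6t = -24.
Solving simultaneously gives s = 279/29, t = 302/29.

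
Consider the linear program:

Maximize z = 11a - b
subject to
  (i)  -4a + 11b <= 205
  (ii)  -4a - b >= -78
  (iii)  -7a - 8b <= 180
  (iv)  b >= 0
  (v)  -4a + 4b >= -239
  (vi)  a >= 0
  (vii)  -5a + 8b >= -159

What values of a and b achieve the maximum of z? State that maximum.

Feasible corners and z = 11a - b:
  (653/48, 283/12) → z = 2017/16
  (0, 205/11) → z = -205/11
  (39/2, 0) → z = 429/2
  (0, 0) → z = 0

a = 39/2, b = 0, maximum z = 429/2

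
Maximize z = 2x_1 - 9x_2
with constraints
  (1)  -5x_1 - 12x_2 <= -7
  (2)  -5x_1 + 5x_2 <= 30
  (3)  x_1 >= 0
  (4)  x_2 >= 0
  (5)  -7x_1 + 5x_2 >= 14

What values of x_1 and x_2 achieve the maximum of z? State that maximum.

x_1 = 0, x_2 = 14/5, maximum z = -126/5

Feasible corners and z = 2x_1 - 9x_2:
  (0, 6) → z = -54
  (8, 14) → z = -110
  (0, 14/5) → z = -126/5

At the optimal vertex, x_1 = 0 and -7x_1 + 5x_2 = 14.
Solving simultaneously gives x_1 = 0, x_2 = 14/5.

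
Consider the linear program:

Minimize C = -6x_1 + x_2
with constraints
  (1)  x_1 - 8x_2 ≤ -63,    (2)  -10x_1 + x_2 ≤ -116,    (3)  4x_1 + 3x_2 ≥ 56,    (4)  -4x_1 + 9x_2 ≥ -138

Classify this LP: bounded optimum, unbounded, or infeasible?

From the feasible point (991/79, 746/79), moving in the direction (9, 4) keeps every constraint satisfied while C decreases without bound.

unbounded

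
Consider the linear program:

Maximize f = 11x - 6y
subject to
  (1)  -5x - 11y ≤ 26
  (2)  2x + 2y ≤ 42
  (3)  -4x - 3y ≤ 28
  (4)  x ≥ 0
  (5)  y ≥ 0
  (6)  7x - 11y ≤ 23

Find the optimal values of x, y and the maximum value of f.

x = 127/9, y = 62/9, maximum f = 1025/9

Corner points and f = 11x - 6y:
  (0, 21) → f = -126
  (127/9, 62/9) → f = 1025/9
  (0, 0) → f = 0
  (23/7, 0) → f = 253/7

The binding constraints are 2x + 2y = 42 and 7x - 11y = 23.
Solving simultaneously gives x = 127/9, y = 62/9.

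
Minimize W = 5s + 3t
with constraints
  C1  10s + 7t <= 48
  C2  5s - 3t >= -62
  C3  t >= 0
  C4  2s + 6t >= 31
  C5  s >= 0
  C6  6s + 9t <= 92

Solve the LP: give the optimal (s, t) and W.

Corner points and W = 5s + 3t:
  (71/46, 107/23) → W = 997/46
  (0, 48/7) → W = 144/7
  (0, 31/6) → W = 31/2

s = 0, t = 31/6, minimum W = 31/2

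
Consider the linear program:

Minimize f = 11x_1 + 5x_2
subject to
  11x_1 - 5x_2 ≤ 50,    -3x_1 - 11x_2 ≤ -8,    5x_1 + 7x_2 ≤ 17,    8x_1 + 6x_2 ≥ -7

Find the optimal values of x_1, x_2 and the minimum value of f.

x_1 = -151/26, x_2 = 171/26, minimum f = -31

The binding constraints are 5x_1 + 7x_2 = 17 and 8x_1 + 6x_2 = -7.
Solving simultaneously gives x_1 = -151/26, x_2 = 171/26.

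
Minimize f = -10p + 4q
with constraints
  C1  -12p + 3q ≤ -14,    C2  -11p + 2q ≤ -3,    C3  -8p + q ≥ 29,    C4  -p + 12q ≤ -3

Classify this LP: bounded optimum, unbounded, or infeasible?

unbounded

From the feasible point (-61/5, -343/5), moving in the direction (-2, -11) keeps every constraint satisfied while f decreases without bound.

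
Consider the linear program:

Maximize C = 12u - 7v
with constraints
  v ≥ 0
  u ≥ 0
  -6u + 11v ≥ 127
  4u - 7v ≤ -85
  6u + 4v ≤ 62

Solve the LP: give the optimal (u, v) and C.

u = 47/29, v = 379/29, maximum C = -2089/29

Feasible corners and C = 12u - 7v:
  (0, 85/7) → C = -85
  (0, 31/2) → C = -217/2
  (47/29, 379/29) → C = -2089/29

The binding constraints are 4u - 7v = -85 and 6u + 4v = 62.
Solving simultaneously gives u = 47/29, v = 379/29.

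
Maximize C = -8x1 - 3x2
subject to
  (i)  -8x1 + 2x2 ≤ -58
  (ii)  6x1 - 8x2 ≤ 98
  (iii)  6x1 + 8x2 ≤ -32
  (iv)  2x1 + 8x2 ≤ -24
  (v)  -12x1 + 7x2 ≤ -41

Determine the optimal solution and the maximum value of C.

Extreme points and C = -8x1 - 3x2:
  (67/13, -109/13) → C = -209/13
  (100/19, -151/19) → C = -347/19
  (11/2, -65/8) → C = -157/8

The optimum lies where -8x1 + 2x2 = -58 and 6x1 - 8x2 = 98.
Solving simultaneously gives x1 = 67/13, x2 = -109/13.

x1 = 67/13, x2 = -109/13, maximum C = -209/13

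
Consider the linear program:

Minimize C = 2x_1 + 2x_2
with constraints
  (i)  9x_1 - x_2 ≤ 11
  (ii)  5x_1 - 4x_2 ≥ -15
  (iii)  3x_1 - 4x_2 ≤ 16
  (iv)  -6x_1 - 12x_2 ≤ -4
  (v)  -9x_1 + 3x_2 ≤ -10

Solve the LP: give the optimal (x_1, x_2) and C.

x_1 = 22/21, x_2 = -4/21, minimum C = 12/7

Feasible corners and C = 2x_1 + 2x_2:
  (68/57, -5/19) → C = 106/57
  (23/18, 1/2) → C = 32/9
  (22/21, -4/21) → C = 12/7

The binding constraints are -6x_1 - 12x_2 = -4 and -9x_1 + 3x_2 = -10.
Solving simultaneously gives x_1 = 22/21, x_2 = -4/21.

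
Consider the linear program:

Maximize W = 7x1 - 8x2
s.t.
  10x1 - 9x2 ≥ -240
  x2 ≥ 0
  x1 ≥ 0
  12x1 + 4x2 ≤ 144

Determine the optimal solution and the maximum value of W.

Extreme points and W = 7x1 - 8x2:
  (0, 80/3) → W = -640/3
  (84/37, 1080/37) → W = -8052/37
  (0, 0) → W = 0
  (12, 0) → W = 84

x1 = 12, x2 = 0, maximum W = 84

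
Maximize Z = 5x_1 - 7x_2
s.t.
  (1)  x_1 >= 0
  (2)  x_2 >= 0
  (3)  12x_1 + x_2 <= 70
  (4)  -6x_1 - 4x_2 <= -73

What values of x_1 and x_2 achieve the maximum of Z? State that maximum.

Corner points and Z = 5x_1 - 7x_2:
  (0, 70) → Z = -490
  (0, 73/4) → Z = -511/4
  (69/14, 76/7) → Z = -719/14

At the optimal vertex, 12x_1 + x_2 = 70 and -6x_1 - 4x_2 = -73.
Solving simultaneously gives x_1 = 69/14, x_2 = 76/7.

x_1 = 69/14, x_2 = 76/7, maximum Z = -719/14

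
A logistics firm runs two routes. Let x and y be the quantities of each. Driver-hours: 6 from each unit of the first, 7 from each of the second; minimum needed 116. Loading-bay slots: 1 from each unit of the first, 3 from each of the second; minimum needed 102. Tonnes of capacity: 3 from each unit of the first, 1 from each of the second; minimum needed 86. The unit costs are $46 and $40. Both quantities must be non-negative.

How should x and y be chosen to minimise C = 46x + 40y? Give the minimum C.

x = 39/2, y = 55/2, minimum C = 1997

Extreme points and C = 46x + 40y:
  (0, 86) → C = 3440
  (102, 0) → C = 4692
  (39/2, 55/2) → C = 1997
The feasible region is unbounded (it extends along (0, 1), (1, 0)), but C strictly increases along every unbounded feasible direction, so there is no improving ray and the minimum is attained at a vertex.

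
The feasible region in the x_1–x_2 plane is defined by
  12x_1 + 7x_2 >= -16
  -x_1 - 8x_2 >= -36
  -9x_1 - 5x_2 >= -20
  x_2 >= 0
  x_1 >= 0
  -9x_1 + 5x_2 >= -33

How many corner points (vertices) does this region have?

Of the 15 pairwise boundary intersections, those satisfying every inequality are:
  (20/9, 0)
  (0, 4)
  (0, 0)

3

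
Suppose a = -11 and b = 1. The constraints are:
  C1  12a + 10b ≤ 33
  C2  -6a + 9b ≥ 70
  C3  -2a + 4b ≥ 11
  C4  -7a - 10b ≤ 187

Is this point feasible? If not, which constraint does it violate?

C1: -122 ≤ 33 ✓
C2: 75 ≥ 70 ✓
C3: 26 ≥ 11 ✓
C4: 67 ≤ 187 ✓

feasible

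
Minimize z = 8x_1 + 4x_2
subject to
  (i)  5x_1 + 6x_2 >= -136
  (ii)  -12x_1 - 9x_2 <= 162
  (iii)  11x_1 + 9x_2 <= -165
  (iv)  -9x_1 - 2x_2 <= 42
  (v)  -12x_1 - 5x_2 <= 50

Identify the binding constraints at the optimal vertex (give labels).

(ii) and (v)

Corner points and z = 8x_1 + 4x_2:
  (28/3, -274/9) → z = -424/9
  (78/7, -671/21) → z = -116/3
  (15/2, -28) → z = -52
  (375/53, -1430/53) → z = -2720/53

The minimum is at (15/2, -28). Substituting into each constraint, equality holds for (ii) and (v); the remaining constraints have slack.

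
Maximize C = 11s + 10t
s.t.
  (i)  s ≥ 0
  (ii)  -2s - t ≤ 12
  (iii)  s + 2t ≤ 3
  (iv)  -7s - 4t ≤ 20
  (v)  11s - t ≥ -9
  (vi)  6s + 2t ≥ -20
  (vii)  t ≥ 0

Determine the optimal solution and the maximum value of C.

s = 3, t = 0, maximum C = 33

Vertices and C = 11s + 10t:
  (0, 3/2) → C = 15
  (0, 0) → C = 0
  (3, 0) → C = 33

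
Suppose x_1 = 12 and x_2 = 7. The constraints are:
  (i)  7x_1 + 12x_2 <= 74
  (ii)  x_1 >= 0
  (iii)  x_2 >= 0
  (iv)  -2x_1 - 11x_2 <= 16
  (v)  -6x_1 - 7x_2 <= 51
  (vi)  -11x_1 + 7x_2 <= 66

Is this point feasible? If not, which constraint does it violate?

not feasible — violates (i)

Constraint (i): 7x_1 + 12x_2 = 168, which is not ≤ 74. All other constraints are satisfied.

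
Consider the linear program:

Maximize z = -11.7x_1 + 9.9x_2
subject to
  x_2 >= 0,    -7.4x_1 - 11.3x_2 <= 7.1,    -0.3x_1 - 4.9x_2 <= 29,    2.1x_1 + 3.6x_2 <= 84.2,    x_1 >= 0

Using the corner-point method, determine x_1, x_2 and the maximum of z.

x_1 = 0, x_2 = 421/18, maximum z = 4631/20

Vertices and z = -11.7x_1 + 9.9x_2:
  (842/21, 0) → z = -16419/35
  (0, 0) → z = 0
  (0, 421/18) → z = 4631/20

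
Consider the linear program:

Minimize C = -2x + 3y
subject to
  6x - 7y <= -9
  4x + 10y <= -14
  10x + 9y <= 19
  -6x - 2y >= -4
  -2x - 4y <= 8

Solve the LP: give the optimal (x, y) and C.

x = -46/19, y = -15/19, minimum C = 47/19

The binding constraints are 6x - 7y = -9 and -2x - 4y = 8.
Solving simultaneously gives x = -46/19, y = -15/19.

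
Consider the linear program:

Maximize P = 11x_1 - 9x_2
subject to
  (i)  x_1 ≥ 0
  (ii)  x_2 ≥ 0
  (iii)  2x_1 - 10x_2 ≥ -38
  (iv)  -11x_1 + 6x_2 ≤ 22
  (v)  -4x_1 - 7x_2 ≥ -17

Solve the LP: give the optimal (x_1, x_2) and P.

Extreme points and P = 11x_1 - 9x_2:
  (0, 0) → P = 0
  (0, 17/7) → P = -153/7
  (17/4, 0) → P = 187/4

x_1 = 17/4, x_2 = 0, maximum P = 187/4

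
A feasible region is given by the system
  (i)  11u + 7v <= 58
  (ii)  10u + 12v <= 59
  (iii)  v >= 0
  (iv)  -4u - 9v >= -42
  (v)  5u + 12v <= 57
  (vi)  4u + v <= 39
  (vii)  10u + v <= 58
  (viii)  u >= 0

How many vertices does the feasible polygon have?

The feasible vertices (each the meet of two boundaries and inside every other half-plane) are:
  (283/62, 69/62)
  (58/11, 0)
  (9/14, 92/21)
  (0, 0)
  (0, 14/3)

5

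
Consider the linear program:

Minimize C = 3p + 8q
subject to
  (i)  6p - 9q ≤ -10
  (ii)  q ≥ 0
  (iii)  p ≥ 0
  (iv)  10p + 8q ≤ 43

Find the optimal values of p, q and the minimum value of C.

Corner points and C = 3p + 8q:
  (0, 10/9) → C = 80/9
  (307/138, 179/69) → C = 3785/138
  (0, 43/8) → C = 43

p = 0, q = 10/9, minimum C = 80/9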